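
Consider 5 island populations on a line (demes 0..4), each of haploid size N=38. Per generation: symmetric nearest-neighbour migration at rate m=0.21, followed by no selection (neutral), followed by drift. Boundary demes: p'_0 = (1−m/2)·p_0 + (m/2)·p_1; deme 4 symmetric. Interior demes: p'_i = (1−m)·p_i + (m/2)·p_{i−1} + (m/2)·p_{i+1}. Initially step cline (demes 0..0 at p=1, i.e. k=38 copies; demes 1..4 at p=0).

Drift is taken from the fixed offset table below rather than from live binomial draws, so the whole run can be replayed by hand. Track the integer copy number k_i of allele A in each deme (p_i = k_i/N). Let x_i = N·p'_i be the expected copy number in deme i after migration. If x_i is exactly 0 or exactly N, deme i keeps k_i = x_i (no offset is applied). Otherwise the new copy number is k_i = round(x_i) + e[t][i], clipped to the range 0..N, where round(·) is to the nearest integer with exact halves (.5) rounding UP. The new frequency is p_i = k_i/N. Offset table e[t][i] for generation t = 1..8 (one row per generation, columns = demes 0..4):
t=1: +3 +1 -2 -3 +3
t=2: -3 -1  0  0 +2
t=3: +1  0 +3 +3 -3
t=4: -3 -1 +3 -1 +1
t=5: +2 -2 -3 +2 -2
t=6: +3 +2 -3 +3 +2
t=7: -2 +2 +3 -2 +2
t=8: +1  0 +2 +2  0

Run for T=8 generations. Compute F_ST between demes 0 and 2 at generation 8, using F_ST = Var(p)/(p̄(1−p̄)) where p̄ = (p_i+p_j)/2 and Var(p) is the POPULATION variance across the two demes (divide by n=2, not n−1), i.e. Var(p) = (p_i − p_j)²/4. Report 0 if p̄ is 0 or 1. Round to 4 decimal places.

0.1392

t=0: k=[38 0 0 0 0]
t=1: x=[34.0100 3.9900 0.0000 0.0000 0.0000] k=[37 5 0 0 0]
t=2: x=[33.6400 7.8350 0.5250 0.0000 0.0000] k=[31 7 1 0 0]
t=3: x=[28.4800 8.8900 1.5250 0.1050 0.0000] k=[29 9 5 3 0]
t=4: x=[26.9000 10.6800 5.2100 2.8950 0.3150] k=[24 10 8 2 1]
t=5: x=[22.5300 11.2600 7.5800 2.5250 1.1050] k=[25 9 5 5 0]
t=6: x=[23.3200 10.2600 5.4200 4.4750 0.5250] k=[26 12 2 7 3]
t=7: x=[24.5300 12.4200 3.5750 6.0550 3.4200] k=[23 14 7 4 5]
t=8: x=[22.0550 14.2100 7.4200 4.4200 4.8950] k=[23 14 9 6 5]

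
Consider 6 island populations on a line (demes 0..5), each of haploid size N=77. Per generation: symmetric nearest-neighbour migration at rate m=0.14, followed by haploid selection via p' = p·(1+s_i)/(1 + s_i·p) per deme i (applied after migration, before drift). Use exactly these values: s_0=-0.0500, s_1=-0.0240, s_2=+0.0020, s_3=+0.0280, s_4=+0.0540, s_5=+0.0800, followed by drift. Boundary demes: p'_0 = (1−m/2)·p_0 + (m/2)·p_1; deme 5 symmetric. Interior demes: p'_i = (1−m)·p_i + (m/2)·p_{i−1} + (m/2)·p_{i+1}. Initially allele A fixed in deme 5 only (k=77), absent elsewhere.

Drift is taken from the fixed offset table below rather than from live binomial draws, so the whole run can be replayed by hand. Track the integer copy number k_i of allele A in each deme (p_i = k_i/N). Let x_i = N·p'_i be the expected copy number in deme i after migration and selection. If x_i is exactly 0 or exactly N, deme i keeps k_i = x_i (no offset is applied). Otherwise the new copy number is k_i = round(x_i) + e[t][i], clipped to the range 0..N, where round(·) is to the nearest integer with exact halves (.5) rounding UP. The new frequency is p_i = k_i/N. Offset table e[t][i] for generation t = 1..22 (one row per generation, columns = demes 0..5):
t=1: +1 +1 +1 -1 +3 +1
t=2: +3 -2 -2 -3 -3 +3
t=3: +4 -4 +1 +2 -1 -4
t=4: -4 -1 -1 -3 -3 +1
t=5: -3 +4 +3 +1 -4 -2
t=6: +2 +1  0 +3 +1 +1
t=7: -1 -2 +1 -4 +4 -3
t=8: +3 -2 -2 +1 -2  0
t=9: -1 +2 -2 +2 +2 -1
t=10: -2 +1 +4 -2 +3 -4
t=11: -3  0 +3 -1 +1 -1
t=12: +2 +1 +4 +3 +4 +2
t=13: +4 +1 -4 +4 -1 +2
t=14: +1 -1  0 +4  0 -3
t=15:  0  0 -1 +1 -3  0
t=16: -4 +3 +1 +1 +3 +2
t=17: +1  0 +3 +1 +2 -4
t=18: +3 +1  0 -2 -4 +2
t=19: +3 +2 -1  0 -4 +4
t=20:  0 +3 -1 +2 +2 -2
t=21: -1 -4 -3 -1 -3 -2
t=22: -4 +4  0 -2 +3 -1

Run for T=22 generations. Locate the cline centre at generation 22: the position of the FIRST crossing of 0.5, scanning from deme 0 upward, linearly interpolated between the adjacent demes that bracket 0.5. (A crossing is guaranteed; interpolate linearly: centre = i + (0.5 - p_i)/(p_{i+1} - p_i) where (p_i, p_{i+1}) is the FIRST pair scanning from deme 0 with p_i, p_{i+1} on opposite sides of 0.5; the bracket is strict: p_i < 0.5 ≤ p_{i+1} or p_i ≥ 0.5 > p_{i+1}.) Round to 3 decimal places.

3.833

t=0: k=[0 0 0 0 0 77]
t=1: x=[0.0000 0.0000 0.0000 0.0000 5.6597 71.9832] k=[0 0 0 0 9 73]
t=2: x=[0.0000 0.0000 0.0000 0.6475 13.4229 69.0836] k=[0 0 0 0 10 72]
t=3: x=[0.0000 0.0000 0.0000 0.7194 14.2403 68.2734] k=[0 0 0 3 13 64]
t=4: x=[0.0000 0.0000 0.2104 3.5832 16.5429 61.4089] k=[0 0 0 1 14 62]
t=5: x=[0.0000 0.0000 0.0701 1.8903 17.1406 59.6943] k=[0 0 3 3 13 58]
t=6: x=[0.0000 0.2050 2.7954 3.7985 16.1097 56.0442] k=[0 1 3 7 17 57]
t=7: x=[0.0665 1.0447 3.1460 7.6072 19.8653 55.4155] k=[0 0 4 4 24 52]
t=8: x=[0.0000 0.2733 3.7271 5.5403 25.4479 51.3724] k=[0 0 2 7 23 51]
t=9: x=[0.0000 0.1366 2.2143 7.9651 24.7142 50.3955] k=[0 2 0 10 27 49]
t=10: x=[0.1330 1.6796 0.8417 10.7427 28.2844 48.8481] k=[0 3 5 9 31 45]
t=11: x=[0.1995 2.8623 5.1496 10.5081 31.4132 45.4624] k=[0 3 8 10 32 44]
t=12: x=[0.1995 3.0676 7.8040 11.6708 32.2816 44.6123] k=[2 4 12 15 36 47]
t=13: x=[2.0358 4.3199 11.6698 16.6170 36.3074 47.6402] k=[6 5 8 21 35 50]
t=14: x=[5.6553 5.1618 8.7154 21.4953 36.0765 50.3075] k=[7 4 9 25 36 47]
t=15: x=[6.4791 4.4569 9.7871 25.1151 37.0096 47.6402] k=[6 4 9 26 34 48]
t=16: x=[5.5883 4.3884 9.8572 25.8420 35.4236 48.4164] k=[2 7 11 27 38 50]
t=17: x=[2.2359 6.7783 11.8600 27.1333 39.0823 50.5128] k=[3 7 15 28 41 47]
t=18: x=[3.1227 7.1214 15.3746 28.4939 41.5180 47.9842] k=[6 8 15 26 38 50]
t=19: x=[5.8563 8.1709 15.3045 26.5483 39.0123 50.5128] k=[9 10 14 27 35 55]
t=20: x=[8.6675 9.9968 14.6537 27.1333 36.8492 54.8344] k=[9 13 14 29 39 53]
t=21: x=[8.8694 12.5330 15.0041 29.1485 40.2912 53.3009] k=[8 9 12 28 37 51]
t=22: x=[7.7069 8.9461 12.9315 28.0002 38.3621 51.3529] k=[4 13 13 26 41 50]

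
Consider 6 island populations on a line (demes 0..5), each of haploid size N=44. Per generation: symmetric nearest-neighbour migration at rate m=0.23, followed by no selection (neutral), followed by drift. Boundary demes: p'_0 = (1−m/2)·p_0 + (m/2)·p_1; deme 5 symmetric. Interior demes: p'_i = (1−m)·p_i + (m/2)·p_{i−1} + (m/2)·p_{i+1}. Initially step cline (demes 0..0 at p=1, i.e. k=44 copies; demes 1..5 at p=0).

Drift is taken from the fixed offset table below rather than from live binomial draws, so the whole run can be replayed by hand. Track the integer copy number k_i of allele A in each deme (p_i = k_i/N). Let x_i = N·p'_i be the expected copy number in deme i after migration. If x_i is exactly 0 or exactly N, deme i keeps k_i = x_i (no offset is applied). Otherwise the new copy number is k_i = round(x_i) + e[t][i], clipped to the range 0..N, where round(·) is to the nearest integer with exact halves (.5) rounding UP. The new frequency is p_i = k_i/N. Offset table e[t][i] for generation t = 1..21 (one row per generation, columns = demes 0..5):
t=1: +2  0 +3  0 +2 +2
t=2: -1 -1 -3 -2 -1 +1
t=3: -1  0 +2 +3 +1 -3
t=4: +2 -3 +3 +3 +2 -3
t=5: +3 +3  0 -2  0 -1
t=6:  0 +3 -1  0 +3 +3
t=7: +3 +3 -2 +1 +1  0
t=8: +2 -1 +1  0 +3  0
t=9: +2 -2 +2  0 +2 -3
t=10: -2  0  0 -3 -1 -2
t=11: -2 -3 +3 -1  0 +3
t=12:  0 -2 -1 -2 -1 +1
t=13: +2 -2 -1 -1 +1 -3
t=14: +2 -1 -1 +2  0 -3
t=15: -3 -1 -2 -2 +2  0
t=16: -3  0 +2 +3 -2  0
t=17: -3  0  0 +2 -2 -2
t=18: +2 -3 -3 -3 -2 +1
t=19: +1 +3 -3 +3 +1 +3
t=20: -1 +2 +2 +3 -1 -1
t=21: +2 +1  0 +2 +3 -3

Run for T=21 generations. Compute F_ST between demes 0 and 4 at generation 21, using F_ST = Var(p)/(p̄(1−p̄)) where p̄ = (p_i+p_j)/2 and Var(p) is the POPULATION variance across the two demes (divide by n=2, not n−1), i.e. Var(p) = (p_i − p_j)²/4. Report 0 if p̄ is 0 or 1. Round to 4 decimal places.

t=0: k=[44 0 0 0 0 0]
t=1: x=[38.9400 5.0600 0.0000 0.0000 0.0000 0.0000] k=[41 5 0 0 0 0]
t=2: x=[36.8600 8.5650 0.5750 0.0000 0.0000 0.0000] k=[36 8 0 0 0 0]
t=3: x=[32.7800 10.3000 0.9200 0.0000 0.0000 0.0000] k=[32 10 3 0 0 0]
t=4: x=[29.4700 11.7250 3.4600 0.3450 0.0000 0.0000] k=[31 9 6 3 0 0]
t=5: x=[28.4700 11.1850 6.0000 3.0000 0.3450 0.0000] k=[31 14 6 1 0 0]
t=6: x=[29.0450 15.0350 6.3450 1.4600 0.1150 0.0000] k=[29 18 5 1 3 0]
t=7: x=[27.7350 17.7700 6.0350 1.6900 2.4250 0.3450] k=[31 21 4 3 3 0]
t=8: x=[29.8500 20.1950 5.8400 3.1150 2.6550 0.3450] k=[32 19 7 3 6 0]
t=9: x=[30.5050 19.1150 7.9200 3.8050 4.9650 0.6900] k=[33 17 10 4 7 0]
t=10: x=[31.1600 18.0350 10.1150 5.0350 5.8500 0.8050] k=[29 18 10 2 5 0]
t=11: x=[27.7350 18.3450 10.0000 3.2650 4.0800 0.5750] k=[26 15 13 2 4 4]
t=12: x=[24.7350 16.0350 11.9650 3.4950 3.7700 4.0000] k=[25 14 11 1 3 5]
t=13: x=[23.7350 14.9200 10.1950 2.3800 3.0000 4.7700] k=[26 13 9 1 4 2]
t=14: x=[24.5050 14.0350 8.5400 2.2650 3.4250 2.2300] k=[27 13 8 4 3 0]
t=15: x=[25.3900 14.0350 8.1150 4.3450 2.7700 0.3450] k=[22 13 6 2 5 0]
t=16: x=[20.9650 13.2300 6.3450 2.8050 4.0800 0.5750] k=[18 13 8 6 2 1]
t=17: x=[17.4250 13.0000 8.3450 5.7700 2.3450 1.1150] k=[14 13 8 8 0 0]
t=18: x=[13.8850 12.5400 8.5750 7.0800 0.9200 0.0000] k=[16 10 6 4 0 0]
t=19: x=[15.3100 10.2300 6.2300 3.7700 0.4600 0.0000] k=[16 13 3 7 1 0]
t=20: x=[15.6550 12.1950 4.6100 5.8500 1.5750 0.1150] k=[15 14 7 9 1 0]
t=21: x=[14.8850 13.3100 8.0350 7.8500 1.8050 0.1150] k=[17 14 8 10 5 0]

0.0992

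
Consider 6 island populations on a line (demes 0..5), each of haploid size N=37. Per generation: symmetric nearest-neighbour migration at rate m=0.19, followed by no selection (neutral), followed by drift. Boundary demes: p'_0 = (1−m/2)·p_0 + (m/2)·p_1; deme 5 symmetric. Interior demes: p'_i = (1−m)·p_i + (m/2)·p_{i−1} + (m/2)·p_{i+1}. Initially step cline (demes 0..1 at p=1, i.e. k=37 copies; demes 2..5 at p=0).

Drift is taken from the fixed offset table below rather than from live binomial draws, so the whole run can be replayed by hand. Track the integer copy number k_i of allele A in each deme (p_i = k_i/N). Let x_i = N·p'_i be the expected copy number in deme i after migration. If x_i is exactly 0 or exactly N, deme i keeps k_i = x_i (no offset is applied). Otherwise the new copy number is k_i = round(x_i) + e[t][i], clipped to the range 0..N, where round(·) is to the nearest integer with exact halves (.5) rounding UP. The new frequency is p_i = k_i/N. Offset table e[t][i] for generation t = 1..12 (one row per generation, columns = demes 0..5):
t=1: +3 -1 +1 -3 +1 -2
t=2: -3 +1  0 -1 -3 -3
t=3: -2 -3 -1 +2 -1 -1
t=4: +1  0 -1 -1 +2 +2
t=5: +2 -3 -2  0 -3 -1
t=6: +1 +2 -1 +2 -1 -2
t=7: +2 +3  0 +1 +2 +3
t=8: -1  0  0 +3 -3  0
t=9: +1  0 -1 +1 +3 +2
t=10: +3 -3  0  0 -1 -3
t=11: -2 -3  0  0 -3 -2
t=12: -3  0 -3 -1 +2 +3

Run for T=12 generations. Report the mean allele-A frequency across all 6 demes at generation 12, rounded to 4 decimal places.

t=0: k=[37 37 0 0 0 0]
t=1: x=[37.0000 33.4850 3.5150 0.0000 0.0000 0.0000] k=[37 32 5 0 0 0]
t=2: x=[36.5250 29.9100 7.0900 0.4750 0.0000 0.0000] k=[34 31 7 0 0 0]
t=3: x=[33.7150 29.0050 8.6150 0.6650 0.0000 0.0000] k=[32 26 8 3 0 0]
t=4: x=[31.4300 24.8600 9.2350 3.1900 0.2850 0.0000] k=[32 25 8 2 2 0]
t=5: x=[31.3350 24.0500 9.0450 2.5700 1.8100 0.1900] k=[33 21 7 3 0 0]
t=6: x=[31.8600 20.8100 7.9500 3.0950 0.2850 0.0000] k=[33 23 7 5 0 0]
t=7: x=[32.0500 22.4300 8.3300 4.7150 0.4750 0.0000] k=[34 25 8 6 2 0]
t=8: x=[33.1450 24.2400 9.4250 5.8100 2.1900 0.1900] k=[32 24 9 9 0 0]
t=9: x=[31.2400 23.3350 10.4250 8.1450 0.8550 0.0000] k=[32 23 9 9 4 0]
t=10: x=[31.1450 22.5250 10.3300 8.5250 4.0950 0.3800] k=[34 20 10 9 3 0]
t=11: x=[32.6700 20.3800 10.8550 8.5250 3.2850 0.2850] k=[31 17 11 9 0 0]
t=12: x=[29.6700 17.7600 11.3800 8.3350 0.8550 0.0000] k=[27 18 8 7 3 0]

0.2838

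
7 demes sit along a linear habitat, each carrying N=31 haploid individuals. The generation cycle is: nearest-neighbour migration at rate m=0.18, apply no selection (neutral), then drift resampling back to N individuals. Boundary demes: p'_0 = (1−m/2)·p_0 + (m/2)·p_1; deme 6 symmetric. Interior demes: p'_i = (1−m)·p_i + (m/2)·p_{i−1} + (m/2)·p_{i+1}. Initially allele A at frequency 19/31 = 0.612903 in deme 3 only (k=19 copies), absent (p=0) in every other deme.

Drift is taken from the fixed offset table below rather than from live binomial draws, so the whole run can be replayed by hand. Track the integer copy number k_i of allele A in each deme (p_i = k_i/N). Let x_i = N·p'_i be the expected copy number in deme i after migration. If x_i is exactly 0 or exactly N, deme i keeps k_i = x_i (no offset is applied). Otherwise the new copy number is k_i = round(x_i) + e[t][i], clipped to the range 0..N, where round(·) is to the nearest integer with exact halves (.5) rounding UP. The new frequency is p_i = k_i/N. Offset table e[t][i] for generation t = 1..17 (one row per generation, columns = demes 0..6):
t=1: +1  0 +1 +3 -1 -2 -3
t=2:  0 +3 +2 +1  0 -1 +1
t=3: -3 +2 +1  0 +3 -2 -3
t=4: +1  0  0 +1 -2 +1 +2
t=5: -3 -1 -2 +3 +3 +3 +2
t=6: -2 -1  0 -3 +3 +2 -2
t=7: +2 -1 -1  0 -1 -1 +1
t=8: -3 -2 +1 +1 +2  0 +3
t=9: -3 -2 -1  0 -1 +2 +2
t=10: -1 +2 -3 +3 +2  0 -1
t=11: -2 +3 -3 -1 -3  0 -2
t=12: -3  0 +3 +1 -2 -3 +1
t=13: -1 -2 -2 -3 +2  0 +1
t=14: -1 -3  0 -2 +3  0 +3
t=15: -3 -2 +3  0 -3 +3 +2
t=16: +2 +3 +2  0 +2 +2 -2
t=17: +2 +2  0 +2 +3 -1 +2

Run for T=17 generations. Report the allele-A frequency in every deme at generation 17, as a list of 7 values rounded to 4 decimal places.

[0.0645, 0.1935, 0.2258, 0.2581, 0.3871, 0.3226, 0.3548]

t=0: k=[0 0 0 19 0 0 0]
t=1: x=[0.0000 0.0000 1.7100 15.5800 1.7100 0.0000 0.0000] k=[0 0 3 19 1 0 0]
t=2: x=[0.0000 0.2700 4.1700 15.9400 2.5300 0.0900 0.0000] k=[0 3 6 17 3 0 0]
t=3: x=[0.2700 3.0000 6.7200 14.7500 3.9900 0.2700 0.0000] k=[0 5 8 15 7 0 0]
t=4: x=[0.4500 4.8200 8.3600 13.6500 7.0900 0.6300 0.0000] k=[1 5 8 15 5 2 0]
t=5: x=[1.3600 4.9100 8.3600 13.4700 5.6300 2.0900 0.1800] k=[0 4 6 16 9 5 2]
t=6: x=[0.3600 3.8200 6.7200 14.4700 9.2700 5.0900 2.2700] k=[0 3 7 11 12 7 0]
t=7: x=[0.2700 3.0900 7.0000 10.7300 11.4600 6.8200 0.6300] k=[2 2 6 11 10 6 2]
t=8: x=[2.0000 2.3600 6.0900 10.4600 9.7300 6.0000 2.3600] k=[0 0 7 11 12 6 5]
t=9: x=[0.0000 0.6300 6.7300 10.7300 11.3700 6.4500 5.0900] k=[0 0 6 11 10 8 7]
t=10: x=[0.0000 0.5400 5.9100 10.4600 9.9100 8.0900 7.0900] k=[0 3 3 13 12 8 6]
t=11: x=[0.2700 2.7300 3.9000 12.0100 11.7300 8.1800 6.1800] k=[0 6 1 11 9 8 4]
t=12: x=[0.5400 5.0100 2.3500 9.9200 9.0900 7.7300 4.3600] k=[0 5 5 11 7 5 5]
t=13: x=[0.4500 4.5500 5.5400 10.1000 7.1800 5.1800 5.0000] k=[0 3 4 7 9 5 6]
t=14: x=[0.2700 2.8200 4.1800 6.9100 8.4600 5.4500 5.9100] k=[0 0 4 5 11 5 9]
t=15: x=[0.0000 0.3600 3.7300 5.4500 9.9200 5.9000 8.6400] k=[0 0 7 5 7 9 11]
t=16: x=[0.0000 0.6300 6.1900 5.3600 7.0000 9.0000 10.8200] k=[0 4 8 5 9 11 9]
t=17: x=[0.3600 4.0000 7.3700 5.6300 8.8200 10.6400 9.1800] k=[2 6 7 8 12 10 11]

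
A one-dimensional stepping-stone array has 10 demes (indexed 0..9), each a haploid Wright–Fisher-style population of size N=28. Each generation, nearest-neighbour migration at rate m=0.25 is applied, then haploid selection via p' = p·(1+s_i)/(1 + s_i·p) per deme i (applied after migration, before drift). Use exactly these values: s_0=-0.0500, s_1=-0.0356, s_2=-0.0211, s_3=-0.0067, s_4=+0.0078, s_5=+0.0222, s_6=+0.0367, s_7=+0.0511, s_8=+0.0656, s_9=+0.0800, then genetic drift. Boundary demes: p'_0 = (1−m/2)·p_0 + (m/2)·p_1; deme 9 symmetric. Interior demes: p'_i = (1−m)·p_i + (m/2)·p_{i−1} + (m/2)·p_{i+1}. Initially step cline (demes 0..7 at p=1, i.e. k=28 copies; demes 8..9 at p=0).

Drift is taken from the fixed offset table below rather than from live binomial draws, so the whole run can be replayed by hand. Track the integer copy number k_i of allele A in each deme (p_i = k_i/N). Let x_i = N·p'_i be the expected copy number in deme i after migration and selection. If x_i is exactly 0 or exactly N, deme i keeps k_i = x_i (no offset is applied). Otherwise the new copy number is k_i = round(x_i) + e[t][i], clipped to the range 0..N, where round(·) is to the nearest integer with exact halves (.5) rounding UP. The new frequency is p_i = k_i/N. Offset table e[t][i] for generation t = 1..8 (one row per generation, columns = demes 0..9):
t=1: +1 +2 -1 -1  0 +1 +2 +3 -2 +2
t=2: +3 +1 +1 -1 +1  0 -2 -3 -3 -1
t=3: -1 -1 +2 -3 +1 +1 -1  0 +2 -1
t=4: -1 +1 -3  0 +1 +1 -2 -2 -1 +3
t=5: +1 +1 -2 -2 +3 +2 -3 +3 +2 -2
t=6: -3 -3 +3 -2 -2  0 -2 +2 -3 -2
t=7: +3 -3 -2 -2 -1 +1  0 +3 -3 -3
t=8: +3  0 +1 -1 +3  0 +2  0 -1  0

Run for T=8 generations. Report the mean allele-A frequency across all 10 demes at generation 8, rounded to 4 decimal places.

t=0: k=[28 28 28 28 28 28 28 28 0 0]
t=1: x=[28.0000 28.0000 28.0000 28.0000 28.0000 28.0000 28.0000 24.6498 3.6993 0.0000] k=[28 28 28 28 28 28 28 28 2 0]
t=2: x=[28.0000 28.0000 28.0000 28.0000 28.0000 28.0000 28.0000 24.8905 5.2663 0.2698] k=[28 28 28 28 28 28 28 22 2 0]
t=3: x=[28.0000 28.0000 28.0000 28.0000 28.0000 28.0000 27.2759 20.5262 4.4842 0.2698] k=[28 28 28 28 28 28 26 21 6 0]
t=4: x=[28.0000 28.0000 28.0000 28.0000 28.0000 27.7554 25.7022 20.0370 7.4677 0.8083] k=[28 28 28 28 28 28 24 18 6 4]
t=5: x=[28.0000 28.0000 28.0000 28.0000 28.0000 27.5107 23.8783 17.5781 7.5966 4.5349] k=[28 28 28 28 28 28 21 21 10 3]
t=6: x=[28.0000 28.0000 28.0000 28.0000 28.0000 27.1434 22.0457 19.9146 10.9202 4.1392] k=[28 28 28 28 28 27 20 22 8 2]
t=7: x=[28.0000 28.0000 28.0000 28.0000 27.8760 26.2857 21.3102 20.2817 9.3924 2.9468] k=[28 28 28 28 27 27 21 23 6 0]
t=8: x=[28.0000 28.0000 28.0000 27.8742 27.1316 26.2857 22.1682 20.8925 7.7253 0.8083] k=[28 28 28 27 28 26 24 21 7 1]

0.7786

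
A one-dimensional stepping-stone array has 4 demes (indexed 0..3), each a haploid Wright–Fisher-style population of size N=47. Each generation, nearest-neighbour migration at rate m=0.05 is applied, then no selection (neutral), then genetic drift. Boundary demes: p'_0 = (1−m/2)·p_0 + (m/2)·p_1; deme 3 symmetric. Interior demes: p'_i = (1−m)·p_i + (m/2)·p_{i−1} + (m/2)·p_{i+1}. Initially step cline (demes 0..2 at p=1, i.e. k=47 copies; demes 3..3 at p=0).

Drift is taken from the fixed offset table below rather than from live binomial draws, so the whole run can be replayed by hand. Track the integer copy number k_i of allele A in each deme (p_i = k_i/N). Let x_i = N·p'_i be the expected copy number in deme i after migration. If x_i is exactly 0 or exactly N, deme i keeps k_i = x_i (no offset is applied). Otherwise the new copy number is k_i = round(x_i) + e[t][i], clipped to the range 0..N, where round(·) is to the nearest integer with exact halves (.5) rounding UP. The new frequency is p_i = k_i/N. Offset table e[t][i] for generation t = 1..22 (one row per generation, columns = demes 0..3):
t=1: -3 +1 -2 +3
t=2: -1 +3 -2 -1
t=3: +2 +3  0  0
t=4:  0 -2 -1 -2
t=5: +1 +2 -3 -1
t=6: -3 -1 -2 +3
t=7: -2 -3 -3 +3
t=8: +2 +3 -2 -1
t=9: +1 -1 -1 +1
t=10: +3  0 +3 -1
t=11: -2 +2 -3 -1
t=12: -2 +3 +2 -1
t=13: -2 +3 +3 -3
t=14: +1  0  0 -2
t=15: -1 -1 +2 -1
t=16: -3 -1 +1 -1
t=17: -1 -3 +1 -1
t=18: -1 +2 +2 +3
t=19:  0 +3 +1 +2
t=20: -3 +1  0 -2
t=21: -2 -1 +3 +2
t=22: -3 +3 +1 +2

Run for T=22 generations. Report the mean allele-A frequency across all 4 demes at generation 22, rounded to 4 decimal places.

t=0: k=[47 47 47 0]
t=1: x=[47.0000 47.0000 45.8250 1.1750] k=[47 47 44 4]
t=2: x=[47.0000 46.9250 43.0750 5.0000] k=[47 47 41 4]
t=3: x=[47.0000 46.8500 40.2250 4.9250] k=[47 47 40 5]
t=4: x=[47.0000 46.8250 39.3000 5.8750] k=[47 45 38 4]
t=5: x=[46.9500 44.8750 37.3250 4.8500] k=[47 47 34 4]
t=6: x=[47.0000 46.6750 33.5750 4.7500] k=[47 46 32 8]
t=7: x=[46.9750 45.6750 31.7500 8.6000] k=[45 43 29 12]
t=8: x=[44.9500 42.7000 28.9250 12.4250] k=[47 46 27 11]
t=9: x=[46.9750 45.5500 27.0750 11.4000] k=[47 45 26 12]
t=10: x=[46.9500 44.5750 26.1250 12.3500] k=[47 45 29 11]
t=11: x=[46.9500 44.6500 28.9500 11.4500] k=[45 47 26 10]
t=12: x=[45.0500 46.4250 26.1250 10.4000] k=[43 47 28 9]
t=13: x=[43.1000 46.4250 28.0000 9.4750] k=[41 47 31 6]
t=14: x=[41.1500 46.4500 30.7750 6.6250] k=[42 46 31 5]
t=15: x=[42.1000 45.5250 30.7250 5.6500] k=[41 45 33 5]
t=16: x=[41.1000 44.6000 32.6000 5.7000] k=[38 44 34 5]
t=17: x=[38.1500 43.6000 33.5250 5.7250] k=[37 41 35 5]
t=18: x=[37.1000 40.7500 34.4000 5.7500] k=[36 43 36 9]
t=19: x=[36.1750 42.6500 35.5000 9.6750] k=[36 46 37 12]
t=20: x=[36.2500 45.5250 36.6000 12.6250] k=[33 47 37 11]
t=21: x=[33.3500 46.4000 36.6000 11.6500] k=[31 45 40 14]
t=22: x=[31.3500 44.5250 39.4750 14.6500] k=[28 47 40 17]

0.7021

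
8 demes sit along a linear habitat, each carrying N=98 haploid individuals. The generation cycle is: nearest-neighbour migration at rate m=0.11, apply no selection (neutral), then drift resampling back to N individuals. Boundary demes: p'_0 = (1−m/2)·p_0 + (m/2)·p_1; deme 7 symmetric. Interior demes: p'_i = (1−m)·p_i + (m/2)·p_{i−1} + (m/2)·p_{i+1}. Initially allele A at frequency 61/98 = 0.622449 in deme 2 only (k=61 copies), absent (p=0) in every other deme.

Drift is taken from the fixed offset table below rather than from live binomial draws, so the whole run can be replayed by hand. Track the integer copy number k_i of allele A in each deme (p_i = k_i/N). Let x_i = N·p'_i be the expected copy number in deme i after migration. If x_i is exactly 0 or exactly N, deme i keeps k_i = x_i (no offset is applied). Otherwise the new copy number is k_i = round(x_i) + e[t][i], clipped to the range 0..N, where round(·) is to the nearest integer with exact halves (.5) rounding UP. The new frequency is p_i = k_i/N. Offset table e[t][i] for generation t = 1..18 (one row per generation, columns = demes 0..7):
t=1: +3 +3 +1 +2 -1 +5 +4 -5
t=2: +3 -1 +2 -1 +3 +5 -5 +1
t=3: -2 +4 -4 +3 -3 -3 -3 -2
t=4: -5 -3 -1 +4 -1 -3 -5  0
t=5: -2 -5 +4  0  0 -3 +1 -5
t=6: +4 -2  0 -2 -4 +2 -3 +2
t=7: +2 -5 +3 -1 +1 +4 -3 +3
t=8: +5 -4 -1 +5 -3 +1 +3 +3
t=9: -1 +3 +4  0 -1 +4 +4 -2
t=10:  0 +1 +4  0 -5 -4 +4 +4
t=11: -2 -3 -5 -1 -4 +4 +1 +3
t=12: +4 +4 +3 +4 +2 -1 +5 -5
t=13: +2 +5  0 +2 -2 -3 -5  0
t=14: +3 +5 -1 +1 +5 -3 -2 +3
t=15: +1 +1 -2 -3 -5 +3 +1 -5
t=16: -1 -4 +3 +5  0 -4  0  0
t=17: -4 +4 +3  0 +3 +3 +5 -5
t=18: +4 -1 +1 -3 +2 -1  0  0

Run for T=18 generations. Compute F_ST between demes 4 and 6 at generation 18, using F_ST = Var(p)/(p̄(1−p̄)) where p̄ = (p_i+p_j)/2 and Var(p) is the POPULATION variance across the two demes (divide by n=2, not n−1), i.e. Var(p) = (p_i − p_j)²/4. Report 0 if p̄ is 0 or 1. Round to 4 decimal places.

t=0: k=[0 0 61 0 0 0 0 0]
t=1: x=[0.0000 3.3550 54.2900 3.3550 0.0000 0.0000 0.0000 0.0000] k=[0 6 55 5 0 0 0 0]
t=2: x=[0.3300 8.3650 49.5550 7.4750 0.2750 0.0000 0.0000 0.0000] k=[3 7 52 6 3 0 0 0]
t=3: x=[3.2200 9.2550 46.9950 8.3650 3.0000 0.1650 0.0000 0.0000] k=[1 13 43 11 0 0 0 0]
t=4: x=[1.6600 13.9900 39.5900 12.1550 0.6050 0.0000 0.0000 0.0000] k=[0 11 39 16 0 0 0 0]
t=5: x=[0.6050 11.9350 36.1950 16.3850 0.8800 0.0000 0.0000 0.0000] k=[0 7 40 16 1 0 0 0]
t=6: x=[0.3850 8.4300 36.8650 16.4950 1.7700 0.0550 0.0000 0.0000] k=[4 6 37 14 0 2 0 0]
t=7: x=[4.1100 7.5950 34.0300 14.4950 0.8800 1.7800 0.1100 0.0000] k=[6 3 37 13 2 6 0 0]
t=8: x=[5.8350 5.0350 33.8100 13.7150 2.8250 5.4500 0.3300 0.0000] k=[11 1 33 19 0 6 3 0]
t=9: x=[10.4500 3.3100 30.4700 18.7250 1.3750 5.5050 3.0000 0.1650] k=[9 6 34 19 0 10 7 0]
t=10: x=[8.8350 7.7050 31.6350 18.7800 1.5950 9.2850 6.7800 0.3850] k=[9 9 36 19 0 5 11 4]
t=11: x=[9.0000 10.4850 33.5800 18.8900 1.3200 5.0550 10.2850 4.3850] k=[7 7 29 18 0 9 11 7]
t=12: x=[7.0000 8.2100 27.1850 17.6150 1.4850 8.6150 10.6700 7.2200] k=[11 12 30 22 3 8 16 2]
t=13: x=[11.0550 12.9350 28.5700 21.3950 4.3200 8.1650 14.7900 2.7700] k=[13 18 29 23 2 5 10 3]
t=14: x=[13.2750 18.3300 28.0650 22.1750 3.3200 5.1100 9.3400 3.3850] k=[16 23 27 23 8 2 7 6]
t=15: x=[16.3850 22.8350 26.5600 22.3950 8.4950 2.6050 6.6700 6.0550] k=[17 24 25 19 3 6 8 1]
t=16: x=[17.3850 23.6700 24.6150 18.4500 4.0450 5.9450 7.5050 1.3850] k=[16 20 28 23 4 2 8 1]
t=17: x=[16.2200 20.2200 27.2850 22.2300 4.9350 2.4400 7.2850 1.3850] k=[12 24 30 22 8 5 12 0]
t=18: x=[12.6600 23.6700 29.2300 21.6700 8.6050 5.5500 10.9550 0.6600] k=[17 23 30 19 11 5 11 1]

0.0000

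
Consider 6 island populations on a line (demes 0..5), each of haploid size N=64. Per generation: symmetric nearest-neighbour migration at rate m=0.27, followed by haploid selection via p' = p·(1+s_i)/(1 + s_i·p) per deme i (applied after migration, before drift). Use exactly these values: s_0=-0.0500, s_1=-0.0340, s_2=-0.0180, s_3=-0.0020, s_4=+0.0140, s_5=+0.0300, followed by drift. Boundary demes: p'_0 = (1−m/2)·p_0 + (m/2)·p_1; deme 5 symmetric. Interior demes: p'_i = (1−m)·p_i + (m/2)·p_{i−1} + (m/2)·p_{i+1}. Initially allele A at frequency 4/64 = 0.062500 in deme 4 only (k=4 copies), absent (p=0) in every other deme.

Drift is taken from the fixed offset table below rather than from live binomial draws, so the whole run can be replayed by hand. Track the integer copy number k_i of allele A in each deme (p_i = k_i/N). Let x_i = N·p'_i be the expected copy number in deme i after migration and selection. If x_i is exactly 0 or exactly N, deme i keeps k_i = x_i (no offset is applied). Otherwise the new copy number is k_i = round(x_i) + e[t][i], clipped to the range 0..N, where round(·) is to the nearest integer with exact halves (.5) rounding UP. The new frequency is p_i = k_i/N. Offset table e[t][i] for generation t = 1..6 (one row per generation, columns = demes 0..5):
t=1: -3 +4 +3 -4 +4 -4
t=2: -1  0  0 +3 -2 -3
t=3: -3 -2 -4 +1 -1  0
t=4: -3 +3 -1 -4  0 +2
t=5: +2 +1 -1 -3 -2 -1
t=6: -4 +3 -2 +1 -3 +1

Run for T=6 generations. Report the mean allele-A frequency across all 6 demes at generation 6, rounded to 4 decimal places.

t=0: k=[0 0 0 0 4 0]
t=1: x=[0.0000 0.0000 0.0000 0.5389 2.9590 0.5561] k=[0 0 0 0 7 0]
t=2: x=[0.0000 0.0000 0.0000 0.9431 5.1758 0.9729] k=[0 0 0 4 3 0]
t=3: x=[0.0000 0.0000 0.5304 3.3187 2.7666 0.4171] k=[0 0 0 4 2 0]
t=4: x=[0.0000 0.0000 0.5304 3.1839 2.0271 0.2781] k=[0 0 0 0 2 2]
t=5: x=[0.0000 0.0000 0.0000 0.2695 1.7536 2.0581] k=[0 0 0 0 0 1]
t=6: x=[0.0000 0.0000 0.0000 0.0000 0.1369 0.8906] k=[0 0 0 0 0 2]

0.0052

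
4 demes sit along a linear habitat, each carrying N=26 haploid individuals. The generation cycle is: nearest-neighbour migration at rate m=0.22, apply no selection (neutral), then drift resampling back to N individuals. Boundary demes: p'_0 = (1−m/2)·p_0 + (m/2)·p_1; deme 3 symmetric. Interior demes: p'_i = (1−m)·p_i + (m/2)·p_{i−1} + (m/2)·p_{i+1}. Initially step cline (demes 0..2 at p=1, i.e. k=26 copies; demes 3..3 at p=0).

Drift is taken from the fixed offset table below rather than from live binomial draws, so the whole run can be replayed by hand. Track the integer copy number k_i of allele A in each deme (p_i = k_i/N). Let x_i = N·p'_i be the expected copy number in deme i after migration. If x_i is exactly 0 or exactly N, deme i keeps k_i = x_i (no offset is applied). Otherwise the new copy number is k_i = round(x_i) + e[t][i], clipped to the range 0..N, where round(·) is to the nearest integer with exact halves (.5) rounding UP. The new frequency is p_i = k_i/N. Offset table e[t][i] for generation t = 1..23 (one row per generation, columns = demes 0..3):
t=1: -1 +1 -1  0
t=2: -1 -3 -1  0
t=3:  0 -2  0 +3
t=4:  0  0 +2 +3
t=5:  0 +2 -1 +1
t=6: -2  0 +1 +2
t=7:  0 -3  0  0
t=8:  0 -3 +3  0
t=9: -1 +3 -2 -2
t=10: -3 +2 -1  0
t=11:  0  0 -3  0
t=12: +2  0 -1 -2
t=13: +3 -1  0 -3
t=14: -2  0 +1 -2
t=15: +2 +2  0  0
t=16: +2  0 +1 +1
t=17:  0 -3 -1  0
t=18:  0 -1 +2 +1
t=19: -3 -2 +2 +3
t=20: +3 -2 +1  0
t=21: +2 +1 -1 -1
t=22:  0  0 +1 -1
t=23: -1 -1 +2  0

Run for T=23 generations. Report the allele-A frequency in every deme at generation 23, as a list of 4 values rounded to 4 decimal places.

[0.8462, 0.6923, 0.8077, 0.5769]

t=0: k=[26 26 26 0]
t=1: x=[26.0000 26.0000 23.1400 2.8600] k=[26 26 22 3]
t=2: x=[26.0000 25.5600 20.3500 5.0900] k=[26 23 19 5]
t=3: x=[25.6700 22.8900 17.9000 6.5400] k=[26 21 18 10]
t=4: x=[25.4500 21.2200 17.4500 10.8800] k=[25 21 19 14]
t=5: x=[24.5600 21.2200 18.6700 14.5500] k=[25 23 18 16]
t=6: x=[24.7800 22.6700 18.3300 16.2200] k=[23 23 19 18]
t=7: x=[23.0000 22.5600 19.3300 18.1100] k=[23 20 19 18]
t=8: x=[22.6700 20.2200 19.0000 18.1100] k=[23 17 22 18]
t=9: x=[22.3400 18.2100 21.0100 18.4400] k=[21 21 19 16]
t=10: x=[21.0000 20.7800 18.8900 16.3300] k=[18 23 18 16]
t=11: x=[18.5500 21.9000 18.3300 16.2200] k=[19 22 15 16]
t=12: x=[19.3300 20.9000 15.8800 15.8900] k=[21 21 15 14]
t=13: x=[21.0000 20.3400 15.5500 14.1100] k=[24 19 16 11]
t=14: x=[23.4500 19.2200 15.7800 11.5500] k=[21 19 17 10]
t=15: x=[20.7800 19.0000 16.4500 10.7700] k=[23 21 16 11]
t=16: x=[22.7800 20.6700 16.0000 11.5500] k=[25 21 17 13]
t=17: x=[24.5600 21.0000 17.0000 13.4400] k=[25 18 16 13]
t=18: x=[24.2300 18.5500 15.8900 13.3300] k=[24 18 18 14]
t=19: x=[23.3400 18.6600 17.5600 14.4400] k=[20 17 20 17]
t=20: x=[19.6700 17.6600 19.3400 17.3300] k=[23 16 20 17]
t=21: x=[22.2300 17.2100 19.2300 17.3300] k=[24 18 18 16]
t=22: x=[23.3400 18.6600 17.7800 16.2200] k=[23 19 19 15]
t=23: x=[22.5600 19.4400 18.5600 15.4400] k=[22 18 21 15]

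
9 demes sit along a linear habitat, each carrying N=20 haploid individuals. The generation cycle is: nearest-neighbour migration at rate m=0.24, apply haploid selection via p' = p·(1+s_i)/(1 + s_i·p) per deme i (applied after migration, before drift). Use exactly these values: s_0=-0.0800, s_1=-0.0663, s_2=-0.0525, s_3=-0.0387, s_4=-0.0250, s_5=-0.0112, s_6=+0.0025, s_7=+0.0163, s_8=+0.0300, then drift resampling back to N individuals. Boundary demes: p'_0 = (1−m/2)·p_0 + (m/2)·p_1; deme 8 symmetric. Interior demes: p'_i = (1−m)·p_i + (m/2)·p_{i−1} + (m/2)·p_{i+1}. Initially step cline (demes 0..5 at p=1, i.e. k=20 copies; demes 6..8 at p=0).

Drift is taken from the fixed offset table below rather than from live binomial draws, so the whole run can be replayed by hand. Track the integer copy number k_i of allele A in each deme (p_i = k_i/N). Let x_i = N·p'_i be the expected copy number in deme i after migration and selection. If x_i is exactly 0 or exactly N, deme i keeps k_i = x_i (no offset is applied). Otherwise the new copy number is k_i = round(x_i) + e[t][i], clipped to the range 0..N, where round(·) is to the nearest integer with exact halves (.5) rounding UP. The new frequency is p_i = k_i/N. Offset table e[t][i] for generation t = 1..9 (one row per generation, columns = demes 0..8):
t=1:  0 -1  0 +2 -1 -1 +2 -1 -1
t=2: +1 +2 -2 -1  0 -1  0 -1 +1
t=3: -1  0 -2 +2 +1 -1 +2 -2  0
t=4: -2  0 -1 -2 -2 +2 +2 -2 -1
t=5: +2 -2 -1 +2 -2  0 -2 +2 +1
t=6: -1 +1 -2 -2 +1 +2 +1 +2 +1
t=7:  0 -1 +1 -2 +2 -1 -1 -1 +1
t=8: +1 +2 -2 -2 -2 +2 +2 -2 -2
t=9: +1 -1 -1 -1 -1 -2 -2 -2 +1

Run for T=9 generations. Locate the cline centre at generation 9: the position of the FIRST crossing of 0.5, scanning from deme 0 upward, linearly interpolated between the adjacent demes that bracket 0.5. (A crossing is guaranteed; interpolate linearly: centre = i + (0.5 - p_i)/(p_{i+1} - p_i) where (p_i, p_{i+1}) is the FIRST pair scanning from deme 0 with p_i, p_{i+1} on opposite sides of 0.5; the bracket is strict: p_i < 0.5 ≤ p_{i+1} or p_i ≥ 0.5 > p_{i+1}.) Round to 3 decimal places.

5.600

t=0: k=[20 20 20 20 20 20 0 0 0]
t=1: x=[20.0000 20.0000 20.0000 20.0000 20.0000 17.5761 2.4053 0.0000 0.0000] k=[20 20 20 20 20 17 4 0 0]
t=2: x=[20.0000 20.0000 20.0000 20.0000 19.6309 15.7625 5.0895 0.4876 0.0000] k=[20 20 20 20 20 15 5 0 0]
t=3: x=[20.0000 20.0000 20.0000 20.0000 19.3851 14.3545 5.6101 0.6095 0.0000] k=[20 20 20 20 20 13 8 0 0]
t=4: x=[20.0000 20.0000 20.0000 20.0000 19.1394 13.1895 7.6518 0.9749 0.0000] k=[20 20 20 20 17 15 10 0 0]
t=5: x=[20.0000 20.0000 20.0000 19.6258 17.0570 14.5957 9.4124 1.2184 0.0000] k=[20 20 20 20 15 15 7 3 0]
t=6: x=[20.0000 20.0000 20.0000 19.3766 15.5125 13.9928 7.4917 3.1628 0.3706] k=[20 20 20 17 17 16 8 5 1]
t=7: x=[20.0000 20.0000 19.6204 17.2682 16.8127 15.1186 8.6122 4.9399 1.5210] k=[20 20 20 15 19 14 8 4 3]
t=8: x=[20.0000 20.0000 19.3678 15.9541 17.8723 13.8321 8.2521 4.4154 3.1986] k=[20 20 17 14 16 16 10 2 1]
t=9: x=[20.0000 19.6149 16.8599 14.4430 15.6748 15.2393 9.7725 2.8796 1.1517] k=[20 19 16 13 15 13 8 1 2]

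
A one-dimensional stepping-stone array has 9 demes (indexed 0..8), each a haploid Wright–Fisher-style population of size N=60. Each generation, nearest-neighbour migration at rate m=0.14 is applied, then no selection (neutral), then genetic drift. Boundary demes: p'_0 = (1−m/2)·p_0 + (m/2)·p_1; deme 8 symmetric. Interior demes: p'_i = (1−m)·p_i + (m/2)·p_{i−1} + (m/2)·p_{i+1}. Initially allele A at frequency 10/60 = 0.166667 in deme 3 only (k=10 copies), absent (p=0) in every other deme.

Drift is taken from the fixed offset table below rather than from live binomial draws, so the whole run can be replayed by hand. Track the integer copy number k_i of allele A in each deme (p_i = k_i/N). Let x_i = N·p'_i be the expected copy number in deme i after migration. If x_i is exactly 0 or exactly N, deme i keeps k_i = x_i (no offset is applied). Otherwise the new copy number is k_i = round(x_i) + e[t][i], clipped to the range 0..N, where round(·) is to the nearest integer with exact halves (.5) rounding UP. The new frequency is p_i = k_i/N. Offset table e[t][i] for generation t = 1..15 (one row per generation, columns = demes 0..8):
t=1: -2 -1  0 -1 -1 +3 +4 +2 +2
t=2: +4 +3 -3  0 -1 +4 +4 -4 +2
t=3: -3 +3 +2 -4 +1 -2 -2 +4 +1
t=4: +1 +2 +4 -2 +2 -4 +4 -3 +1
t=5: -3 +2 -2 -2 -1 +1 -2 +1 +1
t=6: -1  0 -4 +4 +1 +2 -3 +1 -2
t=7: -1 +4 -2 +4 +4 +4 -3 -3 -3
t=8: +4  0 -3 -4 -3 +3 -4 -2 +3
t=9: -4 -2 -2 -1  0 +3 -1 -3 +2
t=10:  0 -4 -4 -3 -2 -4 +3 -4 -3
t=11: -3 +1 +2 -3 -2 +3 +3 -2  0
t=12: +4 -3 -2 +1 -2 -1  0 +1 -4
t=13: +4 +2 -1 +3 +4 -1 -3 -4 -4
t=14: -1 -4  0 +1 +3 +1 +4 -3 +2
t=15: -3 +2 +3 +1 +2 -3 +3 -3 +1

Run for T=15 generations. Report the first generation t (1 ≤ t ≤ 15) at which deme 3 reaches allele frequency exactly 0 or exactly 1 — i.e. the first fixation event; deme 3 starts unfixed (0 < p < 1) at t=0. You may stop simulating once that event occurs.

t=0: k=[0 0 0 10 0 0 0 0 0]
t=1: x=[0.0000 0.0000 0.7000 8.6000 0.7000 0.0000 0.0000 0.0000 0.0000] k=[0 0 1 8 0 0 0 0 0]
t=2: x=[0.0000 0.0700 1.4200 6.9500 0.5600 0.0000 0.0000 0.0000 0.0000] k=[0 3 0 7 0 0 0 0 0]
t=3: x=[0.2100 2.5800 0.7000 6.0200 0.4900 0.0000 0.0000 0.0000 0.0000] k=[0 6 3 2 1 0 0 0 0]
t=4: x=[0.4200 5.3700 3.1400 2.0000 1.0000 0.0700 0.0000 0.0000 0.0000] k=[1 7 7 0 3 0 0 0 0]

4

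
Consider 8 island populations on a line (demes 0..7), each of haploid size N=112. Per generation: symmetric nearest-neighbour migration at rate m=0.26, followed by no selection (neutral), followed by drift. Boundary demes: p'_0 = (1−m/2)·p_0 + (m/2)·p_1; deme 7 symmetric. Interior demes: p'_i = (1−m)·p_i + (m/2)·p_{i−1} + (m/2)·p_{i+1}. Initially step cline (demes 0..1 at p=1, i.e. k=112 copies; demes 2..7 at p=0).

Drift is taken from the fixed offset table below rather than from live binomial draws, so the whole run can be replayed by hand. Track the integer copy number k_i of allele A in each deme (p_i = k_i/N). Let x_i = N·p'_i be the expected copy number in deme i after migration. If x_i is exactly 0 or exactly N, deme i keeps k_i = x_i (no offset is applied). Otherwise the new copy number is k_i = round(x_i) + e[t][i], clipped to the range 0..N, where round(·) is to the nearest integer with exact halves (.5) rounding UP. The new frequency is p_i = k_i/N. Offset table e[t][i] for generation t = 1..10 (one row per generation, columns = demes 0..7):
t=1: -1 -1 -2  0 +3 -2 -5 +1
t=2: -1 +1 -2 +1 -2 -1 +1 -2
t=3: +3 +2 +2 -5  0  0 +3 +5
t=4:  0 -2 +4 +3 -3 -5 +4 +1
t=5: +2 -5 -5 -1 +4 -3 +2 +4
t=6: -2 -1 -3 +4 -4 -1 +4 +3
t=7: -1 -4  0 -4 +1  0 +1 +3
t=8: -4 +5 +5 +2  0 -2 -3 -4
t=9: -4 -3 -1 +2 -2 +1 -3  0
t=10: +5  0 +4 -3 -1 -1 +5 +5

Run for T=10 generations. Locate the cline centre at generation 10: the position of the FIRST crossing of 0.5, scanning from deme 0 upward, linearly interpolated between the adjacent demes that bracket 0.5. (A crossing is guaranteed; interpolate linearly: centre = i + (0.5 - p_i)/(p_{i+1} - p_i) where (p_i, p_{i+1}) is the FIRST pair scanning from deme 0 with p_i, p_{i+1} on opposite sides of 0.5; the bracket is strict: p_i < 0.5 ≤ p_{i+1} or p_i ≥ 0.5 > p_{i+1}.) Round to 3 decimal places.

t=0: k=[112 112 0 0 0 0 0 0]
t=1: x=[112.0000 97.4400 14.5600 0.0000 0.0000 0.0000 0.0000 0.0000] k=[112 96 13 0 0 0 0 0]
t=2: x=[109.9200 87.2900 22.1000 1.6900 0.0000 0.0000 0.0000 0.0000] k=[109 88 20 3 0 0 0 0]
t=3: x=[106.2700 81.8900 26.6300 4.8200 0.3900 0.0000 0.0000 0.0000] k=[109 84 29 0 0 0 0 0]
t=4: x=[105.7500 80.1000 32.3800 3.7700 0.0000 0.0000 0.0000 0.0000] k=[106 78 36 7 0 0 0 0]
t=5: x=[102.3600 76.1800 37.6900 9.8600 0.9100 0.0000 0.0000 0.0000] k=[104 71 33 9 5 0 0 0]
t=6: x=[99.7100 70.3500 34.8200 11.6000 4.8700 0.6500 0.0000 0.0000] k=[98 69 32 16 1 0 0 0]
t=7: x=[94.2300 67.9600 34.7300 16.1300 2.8200 0.1300 0.0000 0.0000] k=[93 64 35 12 4 0 0 0]
t=8: x=[89.2300 64.0000 35.7800 13.9500 4.5200 0.5200 0.0000 0.0000] k=[85 69 41 16 5 0 0 0]
t=9: x=[82.9200 67.4400 41.3900 17.8200 5.7800 0.6500 0.0000 0.0000] k=[79 64 40 20 4 2 0 0]
t=10: x=[77.0500 62.8300 40.5200 20.5200 5.8200 2.0000 0.2600 0.0000] k=[82 63 45 18 5 1 5 0]

1.389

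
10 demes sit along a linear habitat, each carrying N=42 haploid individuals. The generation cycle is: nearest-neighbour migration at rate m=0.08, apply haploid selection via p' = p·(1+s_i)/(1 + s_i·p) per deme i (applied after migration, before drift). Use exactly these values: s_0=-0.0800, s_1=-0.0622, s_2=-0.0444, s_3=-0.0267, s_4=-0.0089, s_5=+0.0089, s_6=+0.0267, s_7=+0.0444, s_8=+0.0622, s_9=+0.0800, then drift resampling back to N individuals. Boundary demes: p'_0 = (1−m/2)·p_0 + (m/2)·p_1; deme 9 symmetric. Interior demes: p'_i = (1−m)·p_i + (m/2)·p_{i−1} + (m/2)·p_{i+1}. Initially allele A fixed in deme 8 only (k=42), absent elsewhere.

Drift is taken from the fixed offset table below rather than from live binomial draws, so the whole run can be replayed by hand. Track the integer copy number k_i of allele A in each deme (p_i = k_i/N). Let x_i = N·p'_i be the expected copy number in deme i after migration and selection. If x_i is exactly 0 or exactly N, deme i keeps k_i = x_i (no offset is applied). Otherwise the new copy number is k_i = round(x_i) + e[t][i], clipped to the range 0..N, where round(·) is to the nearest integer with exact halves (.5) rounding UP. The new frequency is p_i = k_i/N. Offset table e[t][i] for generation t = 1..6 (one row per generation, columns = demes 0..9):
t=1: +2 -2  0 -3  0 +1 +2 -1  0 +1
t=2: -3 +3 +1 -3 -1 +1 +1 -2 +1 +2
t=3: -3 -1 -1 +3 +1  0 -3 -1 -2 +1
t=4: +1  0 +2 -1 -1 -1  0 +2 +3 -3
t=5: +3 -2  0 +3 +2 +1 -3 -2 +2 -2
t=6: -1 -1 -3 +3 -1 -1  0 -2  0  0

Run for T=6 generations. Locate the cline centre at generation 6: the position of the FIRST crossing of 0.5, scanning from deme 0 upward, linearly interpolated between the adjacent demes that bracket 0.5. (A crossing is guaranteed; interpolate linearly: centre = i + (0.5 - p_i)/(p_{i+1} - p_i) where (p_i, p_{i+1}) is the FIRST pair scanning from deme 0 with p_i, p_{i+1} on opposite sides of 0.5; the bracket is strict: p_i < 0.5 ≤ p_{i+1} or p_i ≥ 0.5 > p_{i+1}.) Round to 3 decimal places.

7.621

t=0: k=[0 0 0 0 0 0 0 0 42 0]
t=1: x=[0.0000 0.0000 0.0000 0.0000 0.0000 0.0000 0.0000 1.7515 38.8219 1.8086] k=[0 0 0 0 0 0 0 1 39 3]
t=2: x=[0.0000 0.0000 0.0000 0.0000 0.0000 0.0000 0.0411 2.5833 36.3420 4.7550] k=[0 0 0 0 0 0 1 1 37 7]
t=3: x=[0.0000 0.0000 0.0000 0.0000 0.0000 0.0404 0.9850 2.5418 34.7299 8.7198] k=[0 0 0 0 0 0 0 2 33 10]
t=4: x=[0.0000 0.0000 0.0000 0.0000 0.0000 0.0000 0.0821 3.2893 31.3274 11.5533] k=[0 0 0 0 0 0 0 5 34 9]
t=5: x=[0.0000 0.0000 0.0000 0.0000 0.0000 0.0000 0.2053 6.1857 32.2975 10.5981] k=[0 0 0 0 0 0 0 4 34 9]
t=6: x=[0.0000 0.0000 0.0000 0.0000 0.0000 0.0000 0.1643 5.2359 32.2588 10.5981] k=[0 0 0 0 0 0 0 3 32 11]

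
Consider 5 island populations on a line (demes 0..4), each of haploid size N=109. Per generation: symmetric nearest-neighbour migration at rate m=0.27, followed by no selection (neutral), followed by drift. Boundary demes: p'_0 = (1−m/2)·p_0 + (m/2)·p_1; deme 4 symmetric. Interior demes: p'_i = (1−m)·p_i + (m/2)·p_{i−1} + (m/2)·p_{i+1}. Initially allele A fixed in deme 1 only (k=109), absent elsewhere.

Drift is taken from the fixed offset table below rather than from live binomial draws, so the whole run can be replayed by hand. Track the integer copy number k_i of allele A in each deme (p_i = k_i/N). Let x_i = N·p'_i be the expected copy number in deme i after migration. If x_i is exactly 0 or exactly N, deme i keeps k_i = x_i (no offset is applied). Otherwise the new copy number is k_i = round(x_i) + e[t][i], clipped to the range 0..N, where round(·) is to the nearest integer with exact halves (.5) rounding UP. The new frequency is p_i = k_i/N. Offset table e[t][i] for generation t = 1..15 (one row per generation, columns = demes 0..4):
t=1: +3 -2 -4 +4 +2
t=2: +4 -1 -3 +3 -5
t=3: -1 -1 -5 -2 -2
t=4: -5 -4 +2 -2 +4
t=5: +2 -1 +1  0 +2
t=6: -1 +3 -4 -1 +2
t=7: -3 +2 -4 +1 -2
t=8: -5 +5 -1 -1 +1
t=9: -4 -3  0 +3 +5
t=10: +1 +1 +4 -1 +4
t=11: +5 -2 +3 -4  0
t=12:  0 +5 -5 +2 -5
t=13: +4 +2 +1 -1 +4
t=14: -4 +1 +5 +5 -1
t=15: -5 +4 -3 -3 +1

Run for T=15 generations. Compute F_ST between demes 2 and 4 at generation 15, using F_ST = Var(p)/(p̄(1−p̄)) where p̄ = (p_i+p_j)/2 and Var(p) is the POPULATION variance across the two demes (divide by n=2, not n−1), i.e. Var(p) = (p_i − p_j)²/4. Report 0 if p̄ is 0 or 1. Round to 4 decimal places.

t=0: k=[0 109 0 0 0]
t=1: x=[14.7150 79.5700 14.7150 0.0000 0.0000] k=[18 78 11 0 0]
t=2: x=[26.1000 60.8550 18.5600 1.4850 0.0000] k=[30 60 16 4 0]
t=3: x=[34.0500 50.0100 20.3200 5.0800 0.5400] k=[33 49 15 3 0]
t=4: x=[35.1600 42.2500 17.9700 4.2150 0.4050] k=[30 38 20 2 4]
t=5: x=[31.0800 34.4900 20.0000 4.7000 3.7300] k=[33 33 21 5 6]
t=6: x=[33.0000 31.3800 20.4600 7.2950 5.8650] k=[32 34 16 6 8]
t=7: x=[32.2700 31.3000 17.0800 7.6200 7.7300] k=[29 33 13 9 6]
t=8: x=[29.5400 29.7600 15.1600 9.1350 6.4050] k=[25 35 14 8 7]
t=9: x=[26.3500 30.8150 16.0250 8.6750 7.1350] k=[22 28 16 12 12]
t=10: x=[22.8100 25.5700 17.0800 12.5400 12.0000] k=[24 27 21 12 16]
t=11: x=[24.4050 25.7850 20.5950 13.7550 15.4600] k=[29 24 24 10 15]
t=12: x=[28.3250 24.6750 22.1100 12.5650 14.3250] k=[28 30 17 15 9]
t=13: x=[28.2700 27.9750 18.4850 14.4600 9.8100] k=[32 30 19 13 14]
t=14: x=[31.7300 28.7850 19.6750 13.9450 13.8650] k=[28 30 25 19 13]
t=15: x=[28.2700 29.0550 24.8650 19.0000 13.8100] k=[23 33 22 16 15]

0.0073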